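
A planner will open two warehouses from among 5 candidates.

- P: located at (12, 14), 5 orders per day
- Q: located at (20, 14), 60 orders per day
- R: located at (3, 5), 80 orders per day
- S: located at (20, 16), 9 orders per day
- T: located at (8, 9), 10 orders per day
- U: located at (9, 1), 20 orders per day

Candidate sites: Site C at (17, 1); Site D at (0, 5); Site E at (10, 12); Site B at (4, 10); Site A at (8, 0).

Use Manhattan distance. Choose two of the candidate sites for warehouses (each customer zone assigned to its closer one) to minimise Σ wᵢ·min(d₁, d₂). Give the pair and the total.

{Site D, Site E}, total 1396

Evaluate every pair (each demand assigned to the nearer of the two):
  {Site D, Site E}: total = 1396
  {Site E, Site B}: total = 1636
  {Site C, Site D}: total = 1732
  {Site E, Site A}: total = 1756
  {Site C, Site B}: total = 1872
  {Site D, Site B}: total = 2008
  {Site B, Site A}: total = 2028
  {Site C, Site A}: total = 2142
  {Site C, Site E}: total = 2196
  {Site D, Site A}: total = 2272
Best pair: {Site D, Site E} with total 1396.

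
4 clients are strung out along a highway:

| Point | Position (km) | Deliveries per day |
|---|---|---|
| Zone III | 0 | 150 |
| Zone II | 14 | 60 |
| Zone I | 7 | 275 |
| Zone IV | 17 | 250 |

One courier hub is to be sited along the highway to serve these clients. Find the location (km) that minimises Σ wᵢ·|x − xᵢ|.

x = 7

For a sum of weighted absolute distances on a line, the optimum is the weighted median (not the mean). Total weight W = 735; half-weight = 367.5.
Sort by position and accumulate weight:
  km 0 (Zone III, w=150) → cum 150
  km 7 (Zone I, w=275) → cum 425  ≥ 367.5 → median here
  km 14 (Zone II, w=60) → cum 485
  km 17 (Zone IV, w=250) → cum 735
Optimal location: km 7.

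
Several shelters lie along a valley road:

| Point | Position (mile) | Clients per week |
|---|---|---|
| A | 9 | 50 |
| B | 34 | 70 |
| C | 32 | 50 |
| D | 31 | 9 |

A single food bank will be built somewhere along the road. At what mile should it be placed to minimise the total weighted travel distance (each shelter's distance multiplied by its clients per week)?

For a sum of weighted absolute distances on a line, the optimum is the weighted median (not the mean). Total weight W = 179; half-weight = 89.5.
Sort by position and accumulate weight:
  mile 9 (A, w=50) → cum 50
  mile 31 (D, w=9) → cum 59
  mile 32 (C, w=50) → cum 109  ≥ 89.5 → median here
  mile 34 (B, w=70) → cum 179
Optimal location: mile 32.

x = 32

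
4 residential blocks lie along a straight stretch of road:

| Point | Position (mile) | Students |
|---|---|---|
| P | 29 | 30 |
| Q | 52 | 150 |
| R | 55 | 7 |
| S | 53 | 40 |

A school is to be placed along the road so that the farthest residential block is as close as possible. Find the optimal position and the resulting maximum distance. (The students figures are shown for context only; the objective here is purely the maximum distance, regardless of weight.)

The 1-center on a line is the midpoint of the two extreme points: leftmost at 29, rightmost at 55.
Optimal location = (29 + 55)/2 = 42; maximum distance = (55 − 29)/2 = 13.

location 42, max distance 13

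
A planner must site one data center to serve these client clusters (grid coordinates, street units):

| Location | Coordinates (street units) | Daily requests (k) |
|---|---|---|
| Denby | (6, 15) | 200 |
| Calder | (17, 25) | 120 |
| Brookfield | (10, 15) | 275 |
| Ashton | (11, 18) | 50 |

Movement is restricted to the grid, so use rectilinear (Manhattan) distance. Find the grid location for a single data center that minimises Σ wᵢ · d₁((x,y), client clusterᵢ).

Manhattan distance separates: Σwᵢ(|x−xᵢ|+|y−yᵢ|) = Σwᵢ|x−xᵢ| + Σwᵢ|y−yᵢ|, so x and y are optimised independently as 1-D weighted medians.
Total weight W = 645; half = 322.5.
x-coordinate, sorted with cumulative weight:
  x=6 (Denby, w=200) cum 200
  x=10 (Brookfield, w=275) cum 475  ← median
  x=11 (Ashton, w=50) cum 525
  x=17 (Calder, w=120) cum 645
⇒ x* = 10
y-coordinate, sorted with cumulative weight:
  y=15 (Denby, w=200) cum 200
  y=15 (Brookfield, w=275) cum 475  ← median
  y=18 (Ashton, w=50) cum 525
  y=25 (Calder, w=120) cum 645
⇒ y* = 15

(10, 15)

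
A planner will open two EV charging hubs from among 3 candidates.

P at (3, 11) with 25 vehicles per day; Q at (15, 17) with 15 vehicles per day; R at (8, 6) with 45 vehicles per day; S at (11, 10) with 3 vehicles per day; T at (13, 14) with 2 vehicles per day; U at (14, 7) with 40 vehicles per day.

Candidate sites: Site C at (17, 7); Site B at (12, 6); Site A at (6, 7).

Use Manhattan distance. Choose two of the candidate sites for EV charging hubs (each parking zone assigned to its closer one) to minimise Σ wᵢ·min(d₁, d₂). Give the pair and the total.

{Site C, Site A}, total 656

Evaluate every pair (each demand assigned to the nearer of the two):
  {Site C, Site A}: total = 656
  {Site B, Site A}: total = 673
  {Site C, Site B}: total = 863
Best pair: {Site C, Site A} with total 656.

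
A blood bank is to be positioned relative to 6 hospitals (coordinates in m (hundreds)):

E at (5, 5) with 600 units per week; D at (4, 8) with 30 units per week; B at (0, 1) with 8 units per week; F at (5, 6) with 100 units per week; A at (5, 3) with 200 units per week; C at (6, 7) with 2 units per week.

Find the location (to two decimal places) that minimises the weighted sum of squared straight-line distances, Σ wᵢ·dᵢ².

(4.93, 4.75)

The minimiser of Σwᵢ‖p−pᵢ‖² is the weighted centroid p* = (Σwᵢpᵢ)/(Σwᵢ).
Σwᵢ = 940.
Σwᵢxᵢ = 600·5 + 30·4 + 8·0 + 100·5 + 200·5 + 2·6 = 4632.
Σwᵢyᵢ = 600·5 + 30·8 + 8·1 + 100·6 + 200·3 + 2·7 = 4462.
x* = 4632/940 = 4.93, y* = 4462/940 = 4.75.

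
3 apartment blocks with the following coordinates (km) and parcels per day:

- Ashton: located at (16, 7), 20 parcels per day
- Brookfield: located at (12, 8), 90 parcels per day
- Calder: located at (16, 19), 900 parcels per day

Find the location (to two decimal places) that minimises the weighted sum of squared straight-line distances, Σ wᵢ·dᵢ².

(15.64, 17.78)

The minimiser of Σwᵢ‖p−pᵢ‖² is the weighted centroid p* = (Σwᵢpᵢ)/(Σwᵢ).
Σwᵢ = 1010.
Σwᵢxᵢ = 20·16 + 90·12 + 900·16 = 15800.
Σwᵢyᵢ = 20·7 + 90·8 + 900·19 = 17960.
x* = 15800/1010 = 15.64, y* = 17960/1010 = 17.78.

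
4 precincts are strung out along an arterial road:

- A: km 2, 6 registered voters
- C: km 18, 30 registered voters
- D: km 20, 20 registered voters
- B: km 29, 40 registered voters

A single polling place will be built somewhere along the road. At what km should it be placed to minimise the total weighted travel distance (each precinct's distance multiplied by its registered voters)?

For a sum of weighted absolute distances on a line, the optimum is the weighted median (not the mean). Total weight W = 96; half-weight = 48.
Sort by position and accumulate weight:
  km 2 (A, w=6) → cum 6
  km 18 (C, w=30) → cum 36
  km 20 (D, w=20) → cum 56  ≥ 48 → median here
  km 29 (B, w=40) → cum 96
Optimal location: km 20.

x = 20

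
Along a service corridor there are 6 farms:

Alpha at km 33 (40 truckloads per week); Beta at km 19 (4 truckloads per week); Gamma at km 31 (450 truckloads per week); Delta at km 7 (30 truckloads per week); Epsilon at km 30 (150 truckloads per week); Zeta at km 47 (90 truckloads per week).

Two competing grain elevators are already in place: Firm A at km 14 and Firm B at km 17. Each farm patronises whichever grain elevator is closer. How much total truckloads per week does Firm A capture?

30

The indifferent point is the midpoint (14+17)/2 = 15.5; farms left of it (closer to Firm A at 14) go to Firm A, those right go to Firm B.
  Delta at 7 (w=30) → Firm A
  Beta at 19 (w=4) → Firm B
  Epsilon at 30 (w=150) → Firm B
  Gamma at 31 (w=450) → Firm B
  Alpha at 33 (w=40) → Firm B
  Zeta at 47 (w=90) → Firm B
Firm A captures 30; Firm B captures 734.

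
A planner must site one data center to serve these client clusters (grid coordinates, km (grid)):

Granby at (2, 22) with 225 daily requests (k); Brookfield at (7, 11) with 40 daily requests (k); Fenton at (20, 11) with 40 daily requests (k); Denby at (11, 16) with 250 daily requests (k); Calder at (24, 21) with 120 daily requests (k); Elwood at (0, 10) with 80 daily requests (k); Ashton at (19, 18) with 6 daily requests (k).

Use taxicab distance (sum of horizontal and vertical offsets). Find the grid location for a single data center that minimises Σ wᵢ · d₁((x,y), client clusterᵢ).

(11, 16)

Manhattan distance separates: Σwᵢ(|x−xᵢ|+|y−yᵢ|) = Σwᵢ|x−xᵢ| + Σwᵢ|y−yᵢ|, so x and y are optimised independently as 1-D weighted medians.
Total weight W = 761; half = 380.5.
x-coordinate, sorted with cumulative weight:
  x=0 (Elwood, w=80) cum 80
  x=2 (Granby, w=225) cum 305
  x=7 (Brookfield, w=40) cum 345
  x=11 (Denby, w=250) cum 595  ← median
  x=19 (Ashton, w=6) cum 601
  x=20 (Fenton, w=40) cum 641
  x=24 (Calder, w=120) cum 761
⇒ x* = 11
y-coordinate, sorted with cumulative weight:
  y=10 (Elwood, w=80) cum 80
  y=11 (Brookfield, w=40) cum 120
  y=11 (Fenton, w=40) cum 160
  y=16 (Denby, w=250) cum 410  ← median
  y=18 (Ashton, w=6) cum 416
  y=21 (Calder, w=120) cum 536
  y=22 (Granby, w=225) cum 761
⇒ y* = 16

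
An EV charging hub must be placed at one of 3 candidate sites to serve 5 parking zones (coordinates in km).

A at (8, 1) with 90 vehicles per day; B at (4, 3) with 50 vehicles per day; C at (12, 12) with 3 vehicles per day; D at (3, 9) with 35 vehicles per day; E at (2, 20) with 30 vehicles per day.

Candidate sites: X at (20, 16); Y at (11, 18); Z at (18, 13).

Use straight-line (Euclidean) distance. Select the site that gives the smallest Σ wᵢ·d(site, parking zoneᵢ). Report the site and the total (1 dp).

Y, total 3097.6 km

Total weighted distance at each candidate:
  X (20, 16): total = 3983.1
  Y (11, 18): total = 3097.6
  Z (18, 13): total = 3351.6
Minimum is at Y with total 3097.6 km.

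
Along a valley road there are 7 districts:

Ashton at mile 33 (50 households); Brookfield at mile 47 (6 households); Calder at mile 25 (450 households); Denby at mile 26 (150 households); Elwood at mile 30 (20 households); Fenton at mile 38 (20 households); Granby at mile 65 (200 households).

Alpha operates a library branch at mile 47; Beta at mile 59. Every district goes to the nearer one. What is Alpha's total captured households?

696

The indifferent point is the midpoint (47+59)/2 = 53; districts left of it (closer to Alpha at 47) go to Alpha, those right go to Beta.
  Calder at 25 (w=450) → Alpha
  Denby at 26 (w=150) → Alpha
  Elwood at 30 (w=20) → Alpha
  Ashton at 33 (w=50) → Alpha
  Fenton at 38 (w=20) → Alpha
  Brookfield at 47 (w=6) → Alpha
  Granby at 65 (w=200) → Beta
Alpha captures 696; Beta captures 200.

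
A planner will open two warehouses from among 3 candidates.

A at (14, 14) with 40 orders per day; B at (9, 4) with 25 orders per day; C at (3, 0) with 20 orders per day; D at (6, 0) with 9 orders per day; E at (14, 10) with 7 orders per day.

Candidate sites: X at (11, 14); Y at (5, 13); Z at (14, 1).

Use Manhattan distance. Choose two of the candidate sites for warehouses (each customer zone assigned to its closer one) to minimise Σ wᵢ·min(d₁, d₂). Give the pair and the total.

Evaluate every pair (each demand assigned to the nearer of the two):
  {X, Z}: total = 690
  {X, Y}: total = 895
  {Y, Z}: total = 984
Best pair: {X, Z} with total 690.

{X, Z}, total 690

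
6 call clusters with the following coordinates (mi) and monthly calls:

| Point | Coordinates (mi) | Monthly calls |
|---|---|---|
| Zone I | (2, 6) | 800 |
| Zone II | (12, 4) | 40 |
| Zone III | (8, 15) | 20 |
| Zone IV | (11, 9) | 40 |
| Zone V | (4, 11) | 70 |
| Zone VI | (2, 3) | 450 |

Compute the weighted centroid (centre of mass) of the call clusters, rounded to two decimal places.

(2.72, 5.45)

The minimiser of Σwᵢ‖p−pᵢ‖² is the weighted centroid p* = (Σwᵢpᵢ)/(Σwᵢ).
Σwᵢ = 1420.
Σwᵢxᵢ = 800·2 + 40·12 + 20·8 + 40·11 + 70·4 + 450·2 = 3860.
Σwᵢyᵢ = 800·6 + 40·4 + 20·15 + 40·9 + 70·11 + 450·3 = 7740.
x* = 3860/1420 = 2.72, y* = 7740/1420 = 5.45.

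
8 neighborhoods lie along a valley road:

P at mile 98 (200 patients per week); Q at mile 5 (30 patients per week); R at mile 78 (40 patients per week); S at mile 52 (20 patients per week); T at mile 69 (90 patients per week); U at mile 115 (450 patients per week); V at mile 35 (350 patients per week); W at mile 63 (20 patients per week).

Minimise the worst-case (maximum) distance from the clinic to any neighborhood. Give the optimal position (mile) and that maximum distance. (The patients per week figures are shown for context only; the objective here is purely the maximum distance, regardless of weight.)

location 60, max distance 55

The 1-center on a line is the midpoint of the two extreme points: leftmost at 5, rightmost at 115.
Optimal location = (5 + 115)/2 = 60; maximum distance = (115 − 5)/2 = 55.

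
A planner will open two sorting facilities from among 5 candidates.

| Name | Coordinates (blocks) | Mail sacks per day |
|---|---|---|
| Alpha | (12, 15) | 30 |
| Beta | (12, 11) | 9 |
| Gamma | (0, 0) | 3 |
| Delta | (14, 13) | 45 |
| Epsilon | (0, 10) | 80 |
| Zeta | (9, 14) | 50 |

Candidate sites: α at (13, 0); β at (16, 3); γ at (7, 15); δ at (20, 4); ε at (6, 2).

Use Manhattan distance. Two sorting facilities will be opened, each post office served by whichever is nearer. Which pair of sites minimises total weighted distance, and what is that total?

{γ, ε}, total 1770

Evaluate every pair (each demand assigned to the nearer of the two):
  {γ, ε}: total = 1770
  {α, γ}: total = 1785
  {β, γ}: total = 1803
  {γ, δ}: total = 1812
  {β, ε}: total = 3022
  {α, ε}: total = 3112
  {δ, ε}: total = 3274
  {α, β}: total = 3907
  {β, δ}: total = 3925
  {α, δ}: total = 3997
Best pair: {γ, ε} with total 1770.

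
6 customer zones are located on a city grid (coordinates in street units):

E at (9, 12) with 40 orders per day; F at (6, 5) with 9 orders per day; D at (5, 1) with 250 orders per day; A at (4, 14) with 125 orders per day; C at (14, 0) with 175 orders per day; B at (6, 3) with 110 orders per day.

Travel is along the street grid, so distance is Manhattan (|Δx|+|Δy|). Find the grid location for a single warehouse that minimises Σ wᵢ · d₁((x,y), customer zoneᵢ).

Manhattan distance separates: Σwᵢ(|x−xᵢ|+|y−yᵢ|) = Σwᵢ|x−xᵢ| + Σwᵢ|y−yᵢ|, so x and y are optimised independently as 1-D weighted medians.
Total weight W = 709; half = 354.5.
x-coordinate, sorted with cumulative weight:
  x=4 (A, w=125) cum 125
  x=5 (D, w=250) cum 375  ← median
  x=6 (F, w=9) cum 384
  x=6 (B, w=110) cum 494
  x=9 (E, w=40) cum 534
  x=14 (C, w=175) cum 709
⇒ x* = 5
y-coordinate, sorted with cumulative weight:
  y=0 (C, w=175) cum 175
  y=1 (D, w=250) cum 425  ← median
  y=3 (B, w=110) cum 535
  y=5 (F, w=9) cum 544
  y=12 (E, w=40) cum 584
  y=14 (A, w=125) cum 709
⇒ y* = 1

(5, 1)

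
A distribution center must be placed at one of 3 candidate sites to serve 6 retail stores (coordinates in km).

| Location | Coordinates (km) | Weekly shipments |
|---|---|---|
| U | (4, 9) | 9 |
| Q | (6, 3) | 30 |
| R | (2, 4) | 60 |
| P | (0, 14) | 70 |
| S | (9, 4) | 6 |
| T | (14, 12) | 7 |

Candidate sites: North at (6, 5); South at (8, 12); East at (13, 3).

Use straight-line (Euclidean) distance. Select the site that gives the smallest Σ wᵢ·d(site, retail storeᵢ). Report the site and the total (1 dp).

North, total 1198.2 km

Total weighted distance at each candidate:
  North (6, 5): total = 1198.2
  South (8, 12): total = 1589.2
  East (13, 3): total = 2250.3
Minimum is at North with total 1198.2 km.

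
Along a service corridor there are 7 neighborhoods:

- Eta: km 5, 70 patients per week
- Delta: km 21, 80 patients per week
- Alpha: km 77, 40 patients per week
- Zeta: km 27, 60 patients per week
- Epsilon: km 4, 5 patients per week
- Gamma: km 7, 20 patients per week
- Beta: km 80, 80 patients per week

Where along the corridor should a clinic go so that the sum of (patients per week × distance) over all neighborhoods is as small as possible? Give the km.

For a sum of weighted absolute distances on a line, the optimum is the weighted median (not the mean). Total weight W = 355; half-weight = 177.5.
Sort by position and accumulate weight:
  km 4 (Epsilon, w=5) → cum 5
  km 5 (Eta, w=70) → cum 75
  km 7 (Gamma, w=20) → cum 95
  km 21 (Delta, w=80) → cum 175
  km 27 (Zeta, w=60) → cum 235  ≥ 177.5 → median here
  km 77 (Alpha, w=40) → cum 275
  km 80 (Beta, w=80) → cum 355
Optimal location: km 27.

x = 27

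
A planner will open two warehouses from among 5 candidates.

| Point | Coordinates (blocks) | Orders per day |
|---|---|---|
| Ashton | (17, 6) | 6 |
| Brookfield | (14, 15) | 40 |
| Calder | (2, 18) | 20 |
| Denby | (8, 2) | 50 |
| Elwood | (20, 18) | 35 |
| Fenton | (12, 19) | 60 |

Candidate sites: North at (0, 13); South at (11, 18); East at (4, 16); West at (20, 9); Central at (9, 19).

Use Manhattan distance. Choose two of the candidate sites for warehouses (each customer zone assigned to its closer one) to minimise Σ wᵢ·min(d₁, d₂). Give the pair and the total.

{South, East}, total 1763

Evaluate every pair (each demand assigned to the nearer of the two):
  {South, East}: total = 1763
  {South, West}: total = 1841
  {South, Central}: total = 1843
  {North, South}: total = 1873
  {West, Central}: total = 1951
  {East, Central}: total = 2066
  {North, Central}: total = 2126
  {East, West}: total = 2431
  {North, East}: total = 2848
  {North, West}: total = 3001
Best pair: {South, East} with total 1763.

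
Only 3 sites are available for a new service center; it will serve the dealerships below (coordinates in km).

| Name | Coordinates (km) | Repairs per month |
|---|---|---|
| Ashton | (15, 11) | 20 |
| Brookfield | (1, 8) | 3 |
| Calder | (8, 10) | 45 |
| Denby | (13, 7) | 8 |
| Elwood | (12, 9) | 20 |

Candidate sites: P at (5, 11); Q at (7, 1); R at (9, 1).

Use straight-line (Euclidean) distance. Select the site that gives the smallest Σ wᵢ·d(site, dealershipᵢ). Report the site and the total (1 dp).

Total weighted distance at each candidate:
  P (5, 11): total = 574.5
  Q (7, 1): total = 947.8
  R (9, 1): total = 901.2
Minimum is at P with total 574.5 km.

P, total 574.5 km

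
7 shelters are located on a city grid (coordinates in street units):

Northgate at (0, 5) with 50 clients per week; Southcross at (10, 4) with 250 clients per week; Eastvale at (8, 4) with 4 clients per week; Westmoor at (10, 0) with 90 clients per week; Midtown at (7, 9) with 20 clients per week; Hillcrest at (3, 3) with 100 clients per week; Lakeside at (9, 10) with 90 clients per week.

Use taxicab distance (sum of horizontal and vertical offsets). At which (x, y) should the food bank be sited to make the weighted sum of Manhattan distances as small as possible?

Manhattan distance separates: Σwᵢ(|x−xᵢ|+|y−yᵢ|) = Σwᵢ|x−xᵢ| + Σwᵢ|y−yᵢ|, so x and y are optimised independently as 1-D weighted medians.
Total weight W = 604; half = 302.
x-coordinate, sorted with cumulative weight:
  x=0 (Northgate, w=50) cum 50
  x=3 (Hillcrest, w=100) cum 150
  x=7 (Midtown, w=20) cum 170
  x=8 (Eastvale, w=4) cum 174
  x=9 (Lakeside, w=90) cum 264
  x=10 (Southcross, w=250) cum 514  ← median
  x=10 (Westmoor, w=90) cum 604
⇒ x* = 10
y-coordinate, sorted with cumulative weight:
  y=0 (Westmoor, w=90) cum 90
  y=3 (Hillcrest, w=100) cum 190
  y=4 (Southcross, w=250) cum 440  ← median
  y=4 (Eastvale, w=4) cum 444
  y=5 (Northgate, w=50) cum 494
  y=9 (Midtown, w=20) cum 514
  y=10 (Lakeside, w=90) cum 604
⇒ y* = 4

(10, 4)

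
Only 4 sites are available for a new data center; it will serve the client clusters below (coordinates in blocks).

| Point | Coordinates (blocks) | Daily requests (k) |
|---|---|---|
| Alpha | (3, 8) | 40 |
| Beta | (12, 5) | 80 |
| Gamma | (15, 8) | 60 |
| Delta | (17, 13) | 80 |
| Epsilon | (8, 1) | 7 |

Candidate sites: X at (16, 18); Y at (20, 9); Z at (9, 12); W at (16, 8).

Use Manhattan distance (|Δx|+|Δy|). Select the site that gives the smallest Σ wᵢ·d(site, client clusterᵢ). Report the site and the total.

W, total 1725 blocks

Total weighted distance at each candidate:
  X (16, 18): total = 3595
  Y (20, 9): total = 2740
  Z (9, 12): total = 2604
  W (16, 8): total = 1725
Minimum is at W with total 1725 blocks.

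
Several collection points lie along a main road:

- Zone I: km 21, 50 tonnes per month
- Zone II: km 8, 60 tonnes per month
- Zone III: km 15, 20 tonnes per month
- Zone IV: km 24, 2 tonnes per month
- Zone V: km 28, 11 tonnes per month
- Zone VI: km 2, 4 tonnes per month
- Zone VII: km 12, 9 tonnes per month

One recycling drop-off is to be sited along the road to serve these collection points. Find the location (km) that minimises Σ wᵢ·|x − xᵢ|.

x = 15

For a sum of weighted absolute distances on a line, the optimum is the weighted median (not the mean). Total weight W = 156; half-weight = 78.
Sort by position and accumulate weight:
  km 2 (Zone VI, w=4) → cum 4
  km 8 (Zone II, w=60) → cum 64
  km 12 (Zone VII, w=9) → cum 73
  km 15 (Zone III, w=20) → cum 93  ≥ 78 → median here
  km 21 (Zone I, w=50) → cum 143
  km 24 (Zone IV, w=2) → cum 145
  km 28 (Zone V, w=11) → cum 156
Optimal location: km 15.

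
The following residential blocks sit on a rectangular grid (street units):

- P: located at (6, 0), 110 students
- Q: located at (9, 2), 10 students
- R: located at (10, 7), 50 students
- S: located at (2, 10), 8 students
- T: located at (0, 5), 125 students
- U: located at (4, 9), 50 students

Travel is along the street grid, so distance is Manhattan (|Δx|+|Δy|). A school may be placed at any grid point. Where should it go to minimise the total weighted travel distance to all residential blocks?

(4, 5)

Manhattan distance separates: Σwᵢ(|x−xᵢ|+|y−yᵢ|) = Σwᵢ|x−xᵢ| + Σwᵢ|y−yᵢ|, so x and y are optimised independently as 1-D weighted medians.
Total weight W = 353; half = 176.5.
x-coordinate, sorted with cumulative weight:
  x=0 (T, w=125) cum 125
  x=2 (S, w=8) cum 133
  x=4 (U, w=50) cum 183  ← median
  x=6 (P, w=110) cum 293
  x=9 (Q, w=10) cum 303
  x=10 (R, w=50) cum 353
⇒ x* = 4
y-coordinate, sorted with cumulative weight:
  y=0 (P, w=110) cum 110
  y=2 (Q, w=10) cum 120
  y=5 (T, w=125) cum 245  ← median
  y=7 (R, w=50) cum 295
  y=9 (U, w=50) cum 345
  y=10 (S, w=8) cum 353
⇒ y* = 5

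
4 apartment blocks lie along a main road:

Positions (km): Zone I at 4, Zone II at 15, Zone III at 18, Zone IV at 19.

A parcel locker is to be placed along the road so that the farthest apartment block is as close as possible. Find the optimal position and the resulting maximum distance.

The 1-center on a line is the midpoint of the two extreme points: leftmost at 4, rightmost at 19.
Optimal location = (4 + 19)/2 = 11.5; maximum distance = (19 − 4)/2 = 7.5.

location 11.5, max distance 7.5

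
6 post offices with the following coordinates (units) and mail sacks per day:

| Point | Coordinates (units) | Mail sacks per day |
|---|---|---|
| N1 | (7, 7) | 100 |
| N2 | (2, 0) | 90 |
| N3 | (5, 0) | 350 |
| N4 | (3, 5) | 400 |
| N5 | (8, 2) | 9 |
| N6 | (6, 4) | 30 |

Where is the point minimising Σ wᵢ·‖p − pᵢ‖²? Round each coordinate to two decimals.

The minimiser of Σwᵢ‖p−pᵢ‖² is the weighted centroid p* = (Σwᵢpᵢ)/(Σwᵢ).
Σwᵢ = 979.
Σwᵢxᵢ = 100·7 + 90·2 + 350·5 + 400·3 + 9·8 + 30·6 = 4082.
Σwᵢyᵢ = 100·7 + 90·0 + 350·0 + 400·5 + 9·2 + 30·4 = 2838.
x* = 4082/979 = 4.17, y* = 2838/979 = 2.90.

(4.17, 2.90)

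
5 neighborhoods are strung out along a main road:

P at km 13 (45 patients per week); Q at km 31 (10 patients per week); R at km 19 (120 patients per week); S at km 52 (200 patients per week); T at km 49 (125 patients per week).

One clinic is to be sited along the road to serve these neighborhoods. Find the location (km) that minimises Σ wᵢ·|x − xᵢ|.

For a sum of weighted absolute distances on a line, the optimum is the weighted median (not the mean). Total weight W = 500; half-weight = 250.
Sort by position and accumulate weight:
  km 13 (P, w=45) → cum 45
  km 19 (R, w=120) → cum 165
  km 31 (Q, w=10) → cum 175
  km 49 (T, w=125) → cum 300  ≥ 250 → median here
  km 52 (S, w=200) → cum 500
Optimal location: km 49.

x = 49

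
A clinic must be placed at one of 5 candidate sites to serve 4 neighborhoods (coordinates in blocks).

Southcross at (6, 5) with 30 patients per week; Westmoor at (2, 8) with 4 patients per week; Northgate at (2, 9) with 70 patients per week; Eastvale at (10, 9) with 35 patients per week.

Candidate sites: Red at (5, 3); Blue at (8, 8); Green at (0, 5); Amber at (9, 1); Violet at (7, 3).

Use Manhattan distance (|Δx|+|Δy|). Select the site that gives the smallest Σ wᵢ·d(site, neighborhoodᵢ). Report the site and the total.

Blue, total 769 blocks

Total weighted distance at each candidate:
  Red (5, 3): total = 1137
  Blue (8, 8): total = 769
  Green (0, 5): total = 1110
  Amber (9, 1): total = 1631
  Violet (7, 3): total = 1215
Minimum is at Blue with total 769 blocks.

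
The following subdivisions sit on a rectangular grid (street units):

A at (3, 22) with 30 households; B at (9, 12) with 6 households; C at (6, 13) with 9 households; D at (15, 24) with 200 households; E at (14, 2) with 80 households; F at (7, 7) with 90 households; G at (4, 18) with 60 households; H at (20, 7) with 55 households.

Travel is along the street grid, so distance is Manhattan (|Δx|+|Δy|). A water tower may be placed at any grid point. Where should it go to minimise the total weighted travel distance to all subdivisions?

(14, 18)

Manhattan distance separates: Σwᵢ(|x−xᵢ|+|y−yᵢ|) = Σwᵢ|x−xᵢ| + Σwᵢ|y−yᵢ|, so x and y are optimised independently as 1-D weighted medians.
Total weight W = 530; half = 265.
x-coordinate, sorted with cumulative weight:
  x=3 (A, w=30) cum 30
  x=4 (G, w=60) cum 90
  x=6 (C, w=9) cum 99
  x=7 (F, w=90) cum 189
  x=9 (B, w=6) cum 195
  x=14 (E, w=80) cum 275  ← median
  x=15 (D, w=200) cum 475
  x=20 (H, w=55) cum 530
⇒ x* = 14
y-coordinate, sorted with cumulative weight:
  y=2 (E, w=80) cum 80
  y=7 (F, w=90) cum 170
  y=7 (H, w=55) cum 225
  y=12 (B, w=6) cum 231
  y=13 (C, w=9) cum 240
  y=18 (G, w=60) cum 300  ← median
  y=22 (A, w=30) cum 330
  y=24 (D, w=200) cum 530
⇒ y* = 18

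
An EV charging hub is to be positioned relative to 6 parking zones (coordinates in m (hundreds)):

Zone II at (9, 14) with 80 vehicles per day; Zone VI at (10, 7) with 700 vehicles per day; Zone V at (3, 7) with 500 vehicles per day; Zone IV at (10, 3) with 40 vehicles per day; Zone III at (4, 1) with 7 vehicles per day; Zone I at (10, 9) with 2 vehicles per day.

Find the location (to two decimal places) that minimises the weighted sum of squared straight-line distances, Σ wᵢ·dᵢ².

(7.27, 7.27)

The minimiser of Σwᵢ‖p−pᵢ‖² is the weighted centroid p* = (Σwᵢpᵢ)/(Σwᵢ).
Σwᵢ = 1329.
Σwᵢxᵢ = 80·9 + 700·10 + 500·3 + 40·10 + 7·4 + 2·10 = 9668.
Σwᵢyᵢ = 80·14 + 700·7 + 500·7 + 40·3 + 7·1 + 2·9 = 9665.
x* = 9668/1329 = 7.27, y* = 9665/1329 = 7.27.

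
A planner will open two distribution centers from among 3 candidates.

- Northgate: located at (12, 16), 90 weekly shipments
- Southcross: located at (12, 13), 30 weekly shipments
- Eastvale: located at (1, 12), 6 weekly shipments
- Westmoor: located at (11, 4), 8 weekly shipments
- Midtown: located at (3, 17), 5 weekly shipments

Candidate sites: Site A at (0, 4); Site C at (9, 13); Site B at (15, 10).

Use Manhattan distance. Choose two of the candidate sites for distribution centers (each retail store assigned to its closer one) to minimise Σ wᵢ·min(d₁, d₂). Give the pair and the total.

{Site C, Site B}, total 814

Evaluate every pair (each demand assigned to the nearer of the two):
  {Site C, Site B}: total = 814
  {Site A, Site C}: total = 822
  {Site A, Site B}: total = 1204
Best pair: {Site C, Site B} with total 814.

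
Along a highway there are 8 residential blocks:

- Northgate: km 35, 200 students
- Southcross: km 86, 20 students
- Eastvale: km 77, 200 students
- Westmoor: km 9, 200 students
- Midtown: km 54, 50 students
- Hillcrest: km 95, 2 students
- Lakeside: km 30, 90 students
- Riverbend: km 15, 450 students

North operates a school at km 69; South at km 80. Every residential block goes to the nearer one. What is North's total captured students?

The indifferent point is the midpoint (69+80)/2 = 74.5; residential blocks left of it (closer to North at 69) go to North, those right go to South.
  Westmoor at 9 (w=200) → North
  Riverbend at 15 (w=450) → North
  Lakeside at 30 (w=90) → North
  Northgate at 35 (w=200) → North
  Midtown at 54 (w=50) → North
  Eastvale at 77 (w=200) → South
  Southcross at 86 (w=20) → South
  Hillcrest at 95 (w=2) → South
North captures 990; South captures 222.

990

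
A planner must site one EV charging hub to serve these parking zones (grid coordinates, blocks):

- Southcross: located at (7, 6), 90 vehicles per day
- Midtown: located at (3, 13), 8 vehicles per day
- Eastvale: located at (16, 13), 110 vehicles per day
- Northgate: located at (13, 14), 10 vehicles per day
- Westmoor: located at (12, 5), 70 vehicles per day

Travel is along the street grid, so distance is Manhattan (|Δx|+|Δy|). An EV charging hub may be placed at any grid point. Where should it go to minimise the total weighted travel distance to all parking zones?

(12, 6)

Manhattan distance separates: Σwᵢ(|x−xᵢ|+|y−yᵢ|) = Σwᵢ|x−xᵢ| + Σwᵢ|y−yᵢ|, so x and y are optimised independently as 1-D weighted medians.
Total weight W = 288; half = 144.
x-coordinate, sorted with cumulative weight:
  x=3 (Midtown, w=8) cum 8
  x=7 (Southcross, w=90) cum 98
  x=12 (Westmoor, w=70) cum 168  ← median
  x=13 (Northgate, w=10) cum 178
  x=16 (Eastvale, w=110) cum 288
⇒ x* = 12
y-coordinate, sorted with cumulative weight:
  y=5 (Westmoor, w=70) cum 70
  y=6 (Southcross, w=90) cum 160  ← median
  y=13 (Midtown, w=8) cum 168
  y=13 (Eastvale, w=110) cum 278
  y=14 (Northgate, w=10) cum 288
⇒ y* = 6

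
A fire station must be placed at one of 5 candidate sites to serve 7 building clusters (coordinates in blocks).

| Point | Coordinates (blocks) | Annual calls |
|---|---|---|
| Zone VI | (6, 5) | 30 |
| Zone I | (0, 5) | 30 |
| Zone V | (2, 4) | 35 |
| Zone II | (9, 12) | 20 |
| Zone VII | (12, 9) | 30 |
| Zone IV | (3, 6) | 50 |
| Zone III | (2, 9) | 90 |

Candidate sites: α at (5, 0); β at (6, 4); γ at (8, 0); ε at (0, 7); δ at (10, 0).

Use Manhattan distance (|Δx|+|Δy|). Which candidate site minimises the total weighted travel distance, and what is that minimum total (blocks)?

Total weighted distance at each candidate:
  α (5, 0): total = 3005
  β (6, 4): total = 1990
  γ (8, 0): total = 3500
  ε (0, 7): total = 1735
  δ (10, 0): total = 3910
Minimum is at ε with total 1735 blocks.

ε, total 1735 blocks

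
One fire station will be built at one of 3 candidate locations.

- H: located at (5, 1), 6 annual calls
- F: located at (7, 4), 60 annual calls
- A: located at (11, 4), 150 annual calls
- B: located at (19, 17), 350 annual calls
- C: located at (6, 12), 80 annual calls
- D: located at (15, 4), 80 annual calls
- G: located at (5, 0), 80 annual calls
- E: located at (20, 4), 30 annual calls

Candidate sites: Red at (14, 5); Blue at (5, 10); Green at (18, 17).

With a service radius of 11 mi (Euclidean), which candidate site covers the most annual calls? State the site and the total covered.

Red, covering 486

Coverage radius r = 11 mi; a point is covered iff (Δx)²+(Δy)² ≤ 11² = 121.
  Red (14, 5): covers {H, F, A, C, D, G, E} → 486
  Blue (5, 10): covers {H, F, A, C, G} → 376
  Green (18, 17): covers {B} → 350
Maximum coverage at Red: 486 annual calls.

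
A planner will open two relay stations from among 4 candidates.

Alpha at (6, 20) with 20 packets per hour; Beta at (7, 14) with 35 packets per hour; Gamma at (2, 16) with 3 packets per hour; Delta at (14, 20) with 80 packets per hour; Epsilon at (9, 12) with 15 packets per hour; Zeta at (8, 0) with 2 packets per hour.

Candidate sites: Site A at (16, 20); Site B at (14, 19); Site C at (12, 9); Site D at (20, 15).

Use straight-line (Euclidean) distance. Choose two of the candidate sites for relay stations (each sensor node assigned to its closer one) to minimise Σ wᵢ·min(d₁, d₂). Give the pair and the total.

{Site B, Site C}, total 608.7

Evaluate every pair (each demand assigned to the nearer of the two):
  {Site B, Site C}: total = 608.7
  {Site A, Site C}: total = 727.4
  {Site B, Site D}: total = 746.9
  {Site A, Site B}: total = 748.3
  {Site A, Site D}: total = 980.1
  {Site C, Site D}: total = 1242.9
Best pair: {Site B, Site C} with total 608.7.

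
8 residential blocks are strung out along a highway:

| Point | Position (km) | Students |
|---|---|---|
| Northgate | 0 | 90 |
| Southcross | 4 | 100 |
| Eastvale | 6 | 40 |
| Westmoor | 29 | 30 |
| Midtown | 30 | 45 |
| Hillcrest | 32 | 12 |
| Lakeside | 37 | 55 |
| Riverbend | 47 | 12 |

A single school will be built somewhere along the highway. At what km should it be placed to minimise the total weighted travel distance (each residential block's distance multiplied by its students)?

x = 6

For a sum of weighted absolute distances on a line, the optimum is the weighted median (not the mean). Total weight W = 384; half-weight = 192.
Sort by position and accumulate weight:
  km 0 (Northgate, w=90) → cum 90
  km 4 (Southcross, w=100) → cum 190
  km 6 (Eastvale, w=40) → cum 230  ≥ 192 → median here
  km 29 (Westmoor, w=30) → cum 260
  km 30 (Midtown, w=45) → cum 305
  km 32 (Hillcrest, w=12) → cum 317
  km 37 (Lakeside, w=55) → cum 372
  km 47 (Riverbend, w=12) → cum 384
Optimal location: km 6.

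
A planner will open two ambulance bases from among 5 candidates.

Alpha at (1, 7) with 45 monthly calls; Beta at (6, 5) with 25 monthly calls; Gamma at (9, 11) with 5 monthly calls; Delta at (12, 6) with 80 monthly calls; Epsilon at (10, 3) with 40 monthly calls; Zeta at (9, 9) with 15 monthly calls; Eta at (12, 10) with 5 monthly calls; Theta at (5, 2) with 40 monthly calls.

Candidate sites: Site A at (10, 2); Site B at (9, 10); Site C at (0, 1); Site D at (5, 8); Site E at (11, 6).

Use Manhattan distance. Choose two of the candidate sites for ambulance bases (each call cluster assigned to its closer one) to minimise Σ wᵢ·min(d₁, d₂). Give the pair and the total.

Evaluate every pair (each demand assigned to the nearer of the two):
  {Site D, Site E}: total = 940
  {Site C, Site E}: total = 1080
  {Site A, Site E}: total = 1100
  {Site A, Site D}: total = 1200
  {Site B, Site E}: total = 1320
  {Site A, Site B}: total = 1425
  {Site A, Site C}: total = 1430
  {Site B, Site D}: total = 1480
  {Site B, Site C}: total = 1670
  {Site C, Site D}: total = 1840
Best pair: {Site D, Site E} with total 940.

{Site D, Site E}, total 940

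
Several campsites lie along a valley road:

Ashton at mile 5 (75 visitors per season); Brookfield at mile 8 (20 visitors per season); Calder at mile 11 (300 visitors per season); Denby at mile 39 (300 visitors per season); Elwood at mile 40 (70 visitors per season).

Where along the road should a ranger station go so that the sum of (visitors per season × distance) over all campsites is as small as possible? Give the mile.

x = 11

For a sum of weighted absolute distances on a line, the optimum is the weighted median (not the mean). Total weight W = 765; half-weight = 382.5.
Sort by position and accumulate weight:
  mile 5 (Ashton, w=75) → cum 75
  mile 8 (Brookfield, w=20) → cum 95
  mile 11 (Calder, w=300) → cum 395  ≥ 382.5 → median here
  mile 39 (Denby, w=300) → cum 695
  mile 40 (Elwood, w=70) → cum 765
Optimal location: mile 11.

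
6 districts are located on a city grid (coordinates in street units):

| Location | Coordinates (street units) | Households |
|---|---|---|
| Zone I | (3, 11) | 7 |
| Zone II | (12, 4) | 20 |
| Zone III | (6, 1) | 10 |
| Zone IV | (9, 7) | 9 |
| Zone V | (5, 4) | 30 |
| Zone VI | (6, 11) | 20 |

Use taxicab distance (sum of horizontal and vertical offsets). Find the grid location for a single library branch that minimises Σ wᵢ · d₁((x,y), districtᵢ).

(6, 4)

Manhattan distance separates: Σwᵢ(|x−xᵢ|+|y−yᵢ|) = Σwᵢ|x−xᵢ| + Σwᵢ|y−yᵢ|, so x and y are optimised independently as 1-D weighted medians.
Total weight W = 96; half = 48.
x-coordinate, sorted with cumulative weight:
  x=3 (Zone I, w=7) cum 7
  x=5 (Zone V, w=30) cum 37
  x=6 (Zone III, w=10) cum 47
  x=6 (Zone VI, w=20) cum 67  ← median
  x=9 (Zone IV, w=9) cum 76
  x=12 (Zone II, w=20) cum 96
⇒ x* = 6
y-coordinate, sorted with cumulative weight:
  y=1 (Zone III, w=10) cum 10
  y=4 (Zone II, w=20) cum 30
  y=4 (Zone V, w=30) cum 60  ← median
  y=7 (Zone IV, w=9) cum 69
  y=11 (Zone I, w=7) cum 76
  y=11 (Zone VI, w=20) cum 96
⇒ y* = 4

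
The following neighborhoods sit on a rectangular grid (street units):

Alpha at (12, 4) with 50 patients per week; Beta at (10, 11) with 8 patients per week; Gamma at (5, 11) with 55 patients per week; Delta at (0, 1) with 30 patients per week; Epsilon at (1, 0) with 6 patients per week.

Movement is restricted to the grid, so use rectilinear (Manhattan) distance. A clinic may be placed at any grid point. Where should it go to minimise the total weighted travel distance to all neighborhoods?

Manhattan distance separates: Σwᵢ(|x−xᵢ|+|y−yᵢ|) = Σwᵢ|x−xᵢ| + Σwᵢ|y−yᵢ|, so x and y are optimised independently as 1-D weighted medians.
Total weight W = 149; half = 74.5.
x-coordinate, sorted with cumulative weight:
  x=0 (Delta, w=30) cum 30
  x=1 (Epsilon, w=6) cum 36
  x=5 (Gamma, w=55) cum 91  ← median
  x=10 (Beta, w=8) cum 99
  x=12 (Alpha, w=50) cum 149
⇒ x* = 5
y-coordinate, sorted with cumulative weight:
  y=0 (Epsilon, w=6) cum 6
  y=1 (Delta, w=30) cum 36
  y=4 (Alpha, w=50) cum 86  ← median
  y=11 (Beta, w=8) cum 94
  y=11 (Gamma, w=55) cum 149
⇒ y* = 4

(5, 4)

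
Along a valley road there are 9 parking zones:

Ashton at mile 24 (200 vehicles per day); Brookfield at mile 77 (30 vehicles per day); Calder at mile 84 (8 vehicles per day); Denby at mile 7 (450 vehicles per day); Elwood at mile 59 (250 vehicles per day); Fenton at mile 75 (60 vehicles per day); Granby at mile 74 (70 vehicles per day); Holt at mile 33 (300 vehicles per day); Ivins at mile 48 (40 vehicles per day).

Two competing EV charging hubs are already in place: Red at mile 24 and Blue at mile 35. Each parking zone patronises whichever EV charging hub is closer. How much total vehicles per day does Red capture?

The indifferent point is the midpoint (24+35)/2 = 29.5; parking zones left of it (closer to Red at 24) go to Red, those right go to Blue.
  Denby at 7 (w=450) → Red
  Ashton at 24 (w=200) → Red
  Holt at 33 (w=300) → Blue
  Ivins at 48 (w=40) → Blue
  Elwood at 59 (w=250) → Blue
  Granby at 74 (w=70) → Blue
  Fenton at 75 (w=60) → Blue
  Brookfield at 77 (w=30) → Blue
  Calder at 84 (w=8) → Blue
Red captures 650; Blue captures 758.

650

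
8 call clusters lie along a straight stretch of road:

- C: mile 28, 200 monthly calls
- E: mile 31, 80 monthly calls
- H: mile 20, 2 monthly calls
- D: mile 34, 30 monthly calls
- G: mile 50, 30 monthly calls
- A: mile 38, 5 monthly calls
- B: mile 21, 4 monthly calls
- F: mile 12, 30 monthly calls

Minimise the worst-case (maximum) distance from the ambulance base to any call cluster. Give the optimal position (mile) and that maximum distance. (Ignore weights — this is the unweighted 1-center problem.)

location 31, max distance 19

The 1-center on a line is the midpoint of the two extreme points: leftmost at 12, rightmost at 50.
Optimal location = (12 + 50)/2 = 31; maximum distance = (50 − 12)/2 = 19.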